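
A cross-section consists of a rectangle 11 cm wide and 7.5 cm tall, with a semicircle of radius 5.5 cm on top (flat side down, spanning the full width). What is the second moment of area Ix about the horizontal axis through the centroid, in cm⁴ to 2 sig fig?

Ix ≈ 1600 cm⁴

Treat the section as a set of non-overlapping primitives; coordinates are from the bounding-box lower-left.
Rectangular body: 11 × 7.5, A = 82.5 cm², y = 3.75 cm, Ī = 386.7 cm⁴.
Semicircular cap: semicircle r = 5.5, A = 47.52 cm², y = 9.834 cm, Ī = 100.4 cm⁴.
Centroid: ȳ = ΣA·y / ΣA = 5.974 cm.
Transfer each piece to the horizontal axis through the centroid using Ī + A·d² with d = y − 5.974:
  rectangular body: d = -2.224 cm → contributes +794.6 cm⁴
  semicircular cap: d = 3.861 cm → contributes +808.7 cm⁴
Total I = 1 603 cm⁴.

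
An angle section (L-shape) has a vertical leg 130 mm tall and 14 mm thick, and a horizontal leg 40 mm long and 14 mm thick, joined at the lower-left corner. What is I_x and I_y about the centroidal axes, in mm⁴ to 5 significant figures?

Break the section into simple shapes (no overlaps), measuring from the bottom-left corner of the bounding box.
Vertical leg: 14 × 130, A = 1 820 mm², y = 65 mm, Ī = 2 563 167 mm⁴.
Horizontal leg (remainder): 26 × 14, A = 364 mm², y = 7 mm, Ī = 5945.333 mm⁴.
Centroid: ȳ = ΣA·y / ΣA = 55.33333 mm.
Transfer each piece to the centroidal x-axis using Ī + A·d² with d = y − 55.33333:
  vertical leg: d = 9.666667 mm → contributes +2 733 236 mm⁴
  horizontal leg (remainder): d = -48.33333 mm → contributes +856289.8 mm⁴
Total I = 3 589 525 mm⁴.
For the y-axis: x̄ = 10.33333 mm.
Repeating about the centroidal y-axis gives I_y = 171565.3 mm⁴.

I_x ≈ 3.5895 × 10⁶ mm⁴, I_y ≈ 1.7157 × 10⁵ mm⁴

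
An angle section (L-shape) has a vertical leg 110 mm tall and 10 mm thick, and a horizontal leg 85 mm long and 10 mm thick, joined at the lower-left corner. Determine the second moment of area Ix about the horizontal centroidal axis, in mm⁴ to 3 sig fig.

Treat the section as a set of non-overlapping primitives; coordinates are from the bounding-box lower-left.
Vertical leg: 10 × 110, A = 1 100 mm², y = 55 mm, Ī = 1 109 167 mm⁴.
Horizontal leg (remainder): 75 × 10, A = 750 mm², y = 5 mm, Ī = 6 250 mm⁴.
Centroid: ȳ = ΣA·y / ΣA = 34.73 mm.
Transfer each piece to the horizontal centroidal axis using Ī + A·d² with d = y − 34.73:
  vertical leg: d = 20.27 mm → contributes +1 561 139 mm⁴
  horizontal leg (remainder): d = -29.73 mm → contributes +669 143 mm⁴
Total I = 2 230 282 mm⁴.

Ix ≈ 2.23 × 10⁶ mm⁴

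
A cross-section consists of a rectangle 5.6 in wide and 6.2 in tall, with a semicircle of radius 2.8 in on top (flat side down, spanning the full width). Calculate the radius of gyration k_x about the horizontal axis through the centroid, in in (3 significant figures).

k_x ≈ 2.46 in

Treat the section as a set of non-overlapping primitives; coordinates are from the bounding-box lower-left.
Rectangular body: 5.6 × 6.2, A = 34.72 in², y = 3.1 in, Ī = 111.22 in⁴.
Semicircular cap: semicircle r = 2.8, A = 12.315 in², y = 7.3884 in, Ī = 6.7463 in⁴.
Centroid: ȳ = ΣA·y / ΣA = 4.2228 in.
Transfer each piece to the horizontal axis through the centroid using Ī + A·d² with d = y − 4.2228:
  rectangular body: d = -1.1228 in → contributes +154.99 in⁴
  semicircular cap: d = 3.1655 in → contributes +130.15 in⁴
Total I = 285.14 in⁴.
Radius of gyration: k = √(I/A) = √(285.14 / 47.035) = 2.4622 in.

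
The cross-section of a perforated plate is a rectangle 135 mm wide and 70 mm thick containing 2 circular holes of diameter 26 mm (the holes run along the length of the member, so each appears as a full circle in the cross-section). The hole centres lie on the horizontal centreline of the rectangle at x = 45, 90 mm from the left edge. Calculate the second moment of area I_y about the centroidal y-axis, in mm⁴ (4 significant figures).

I_y ≈ 1.377 × 10⁷ mm⁴

Break the section into simple shapes (no overlaps), measuring from the bottom-left corner of the bounding box.
Plate: 135 × 70, A = 9 450 mm², x = 67.5 mm, Ī = 14 352 188 mm⁴.
Hole 1 (subtracted): ⌀26, A = 530.929 mm², x = 45 mm, Ī = 22431.8 mm⁴.
Hole 2 (subtracted): ⌀26, A = 530.929 mm², x = 90 mm, Ī = 22431.8 mm⁴.
By symmetry the centroid is at mid-width, x̄ = 67.5 mm.
Transfer each piece to the centroidal y-axis using Ī + A·d² with d = x − 67.5:
  plate: d = 0 mm → contributes +14 352 188 mm⁴
  hole 1: d = -22.5 mm → contributes −291 215 mm⁴
  hole 2: d = 22.5 mm → contributes −291 215 mm⁴
Total I = 13 769 758 mm⁴.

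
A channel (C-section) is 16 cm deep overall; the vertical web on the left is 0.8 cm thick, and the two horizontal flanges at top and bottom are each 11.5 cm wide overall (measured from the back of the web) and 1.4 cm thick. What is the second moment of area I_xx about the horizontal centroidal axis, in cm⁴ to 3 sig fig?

Treat the section as a set of non-overlapping primitives; coordinates are from the bounding-box lower-left.
Web: 0.8 × 16, A = 12.8 cm², y = 8 cm, Ī = 273.07 cm⁴.
Top flange (beyond web): 10.7 × 1.4, A = 14.98 cm², y = 15.3 cm, Ī = 2.4467 cm⁴.
Bottom flange (beyond web): 10.7 × 1.4, A = 14.98 cm², y = 0.7 cm, Ī = 2.4467 cm⁴.
By symmetry the centroid is at mid-height, ȳ = 8 cm.
Transfer each piece to the horizontal centroidal axis using Ī + A·d² with d = y − 8:
  web: d = 0 cm → contributes +273.07 cm⁴
  top flange (beyond web): d = 7.3 cm → contributes +800.73 cm⁴
  bottom flange (beyond web): d = -7.3 cm → contributes +800.73 cm⁴
Total I = 1874.5 cm⁴.

I_xx ≈ 1870 cm⁴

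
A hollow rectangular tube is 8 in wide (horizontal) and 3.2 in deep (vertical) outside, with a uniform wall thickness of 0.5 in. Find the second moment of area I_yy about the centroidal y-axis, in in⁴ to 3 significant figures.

Break the section into simple shapes (no overlaps), measuring from the bottom-left corner of the bounding box.
Outer rectangle: 8 × 3.2, A = 25.6 in², x = 4 in, Ī = 136.53 in⁴.
Inner void (subtracted): 7 × 2.2, A = 15.4 in², x = 4 in, Ī = 62.883 in⁴.
By symmetry the centroid is at mid-width, x̄ = 4 in.
All pieces are centred on the centroidal y-axis, so I = ΣĪ (holes subtracted) = 73.65 in⁴.

I_yy ≈ 73.7 in⁴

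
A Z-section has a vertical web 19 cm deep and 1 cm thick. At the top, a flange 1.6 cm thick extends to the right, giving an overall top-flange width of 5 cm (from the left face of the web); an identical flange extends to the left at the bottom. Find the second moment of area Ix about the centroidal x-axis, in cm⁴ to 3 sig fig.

Ix ≈ 1540 cm⁴

Split into non-overlapping primitives; take the origin at the lower-left of the bounding box.
Web: 1 × 19, A = 19 cm², y = 9.5 cm, Ī = 571.58 cm⁴.
Top flange (beyond web): 4 × 1.6, A = 6.4 cm², y = 18.2 cm, Ī = 1.3653 cm⁴.
Bottom flange (beyond web): 4 × 1.6, A = 6.4 cm², y = 0.8 cm, Ī = 1.3653 cm⁴.
Centroid: ȳ = ΣA·y / ΣA = 9.5 cm.
Transfer each piece to the centroidal x-axis using Ī + A·d² with d = y − 9.5:
  web: d = 0 cm → contributes +571.58 cm⁴
  top flange (beyond web): d = 8.7 cm → contributes +485.78 cm⁴
  bottom flange (beyond web): d = -8.7 cm → contributes +485.78 cm⁴
Total I = 1543.1 cm⁴.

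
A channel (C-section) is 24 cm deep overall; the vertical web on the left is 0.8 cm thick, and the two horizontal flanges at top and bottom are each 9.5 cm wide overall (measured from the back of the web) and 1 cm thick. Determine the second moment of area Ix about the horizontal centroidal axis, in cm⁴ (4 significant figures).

Treat the section as a set of non-overlapping primitives; coordinates are from the bounding-box lower-left.
Web: 0.8 × 24, A = 19.2 cm², y = 12 cm, Ī = 921.6 cm⁴.
Top flange (beyond web): 8.7 × 1, A = 8.7 cm², y = 23.5 cm, Ī = 0.725 cm⁴.
Bottom flange (beyond web): 8.7 × 1, A = 8.7 cm², y = 0.5 cm, Ī = 0.725 cm⁴.
By symmetry the centroid is at mid-height, ȳ = 12 cm.
Transfer each piece to the horizontal centroidal axis using Ī + A·d² with d = y − 12:
  web: d = 0 cm → contributes +921.6 cm⁴
  top flange (beyond web): d = 11.5 cm → contributes +1151.3 cm⁴
  bottom flange (beyond web): d = -11.5 cm → contributes +1151.3 cm⁴
Total I = 3224.2 cm⁴.

Ix ≈ 3224 cm⁴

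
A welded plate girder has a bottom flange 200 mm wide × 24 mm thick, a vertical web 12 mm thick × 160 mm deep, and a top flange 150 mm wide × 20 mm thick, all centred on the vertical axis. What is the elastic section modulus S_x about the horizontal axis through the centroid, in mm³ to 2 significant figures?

Split into non-overlapping primitives; take the origin at the lower-left of the bounding box.
Bottom plate: 200 × 24, A = 4 800 mm², y = 12 mm, Ī = 230 400 mm⁴.
Web plate: 12 × 160, A = 1 920 mm², y = 104 mm, Ī = 4 096 000 mm⁴.
Top plate: 150 × 20, A = 3 000 mm², y = 194 mm, Ī = 100 000 mm⁴.
Centroid: ȳ = ΣA·y / ΣA = 86.35 mm.
Transfer each piece to the horizontal axis through the centroid using Ī + A·d² with d = y − 86.35:
  bottom plate: d = -74.35 mm → contributes +26 761 344 mm⁴
  web plate: d = 17.65 mm → contributes +4 694 416 mm⁴
  top plate: d = 107.7 mm → contributes +34 868 358 mm⁴
Total I = 66 324 119 mm⁴.
Extreme fibre distance c = 117.7 mm; S = I/c = 563 720 mm³.

S_x ≈ 5.6 × 10⁵ mm³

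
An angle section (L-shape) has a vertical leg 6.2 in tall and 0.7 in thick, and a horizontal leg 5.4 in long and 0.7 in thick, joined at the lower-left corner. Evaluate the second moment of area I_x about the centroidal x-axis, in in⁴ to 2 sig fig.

Break the section into simple shapes (no overlaps), measuring from the bottom-left corner of the bounding box.
Vertical leg: 0.7 × 6.2, A = 4.34 in², y = 3.1 in, Ī = 13.9 in⁴.
Horizontal leg (remainder): 4.7 × 0.7, A = 3.29 in², y = 0.35 in, Ī = 0.1343 in⁴.
Centroid: ȳ = ΣA·y / ΣA = 1.914 in.
Transfer each piece to the centroidal x-axis using Ī + A·d² with d = y − 1.914:
  vertical leg: d = 1.186 in → contributes +20 in⁴
  horizontal leg (remainder): d = -1.564 in → contributes +8.184 in⁴
Total I = 28.19 in⁴.

I_x ≈ 28 in⁴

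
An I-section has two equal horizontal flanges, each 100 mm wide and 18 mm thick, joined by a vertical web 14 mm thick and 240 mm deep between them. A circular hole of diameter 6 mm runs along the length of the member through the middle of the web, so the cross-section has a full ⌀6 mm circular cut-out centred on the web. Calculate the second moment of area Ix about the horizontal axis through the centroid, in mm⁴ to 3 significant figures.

Ix ≈ 7.61 × 10⁷ mm⁴

Break the section into simple shapes (no overlaps), measuring from the bottom-left corner of the bounding box.
Bottom flange: 100 × 18, A = 1 800 mm², y = 9 mm, Ī = 48 600 mm⁴.
Web: 14 × 240, A = 3 360 mm², y = 138 mm, Ī = 16 128 000 mm⁴.
Top flange: 100 × 18, A = 1 800 mm², y = 267 mm, Ī = 48 600 mm⁴.
Hole (subtracted): ⌀6, A = 28.274 mm², y = 138 mm, Ī = 63.617 mm⁴.
By symmetry the centroid is at mid-height, ȳ = 138 mm.
Transfer each piece to the horizontal axis through the centroid using Ī + A·d² with d = y − 138:
  bottom flange: d = -129 mm → contributes +30 002 400 mm⁴
  web: d = 0 mm → contributes +16 128 000 mm⁴
  top flange: d = 129 mm → contributes +30 002 400 mm⁴
  hole: d = 0 mm → contributes −63.617 mm⁴
Total I = 76 132 736 mm⁴.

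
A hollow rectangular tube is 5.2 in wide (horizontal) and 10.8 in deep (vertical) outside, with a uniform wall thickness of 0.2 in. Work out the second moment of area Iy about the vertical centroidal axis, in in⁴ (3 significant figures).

Iy ≈ 30.7 in⁴

Split into non-overlapping primitives; take the origin at the lower-left of the bounding box.
Outer rectangle: 5.2 × 10.8, A = 56.16 in², x = 2.6 in, Ī = 126.55 in⁴.
Inner void (subtracted): 4.8 × 10.4, A = 49.92 in², x = 2.6 in, Ī = 95.846 in⁴.
By symmetry the centroid is at mid-width, x̄ = 2.6 in.
All pieces are centred on the vertical centroidal axis, so I = ΣĪ (holes subtracted) = 30.701 in⁴.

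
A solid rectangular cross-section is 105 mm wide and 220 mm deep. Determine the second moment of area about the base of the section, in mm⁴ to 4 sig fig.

I_base ≈ 3.727 × 10⁸ mm⁴

The section: 105 × 220, A = 23 100 mm², y = 110 mm, Ī = 93 170 000 mm⁴.
Transfer it to the base of the section using Ī + A·d² with d = y − 0:
  the section: d = 110 mm → contributes +372 680 000 mm⁴
Total I = 372 680 000 mm⁴.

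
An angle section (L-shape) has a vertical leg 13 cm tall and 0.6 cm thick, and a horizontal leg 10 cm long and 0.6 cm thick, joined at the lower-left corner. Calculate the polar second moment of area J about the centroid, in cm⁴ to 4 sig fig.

J ≈ 359.4 cm⁴

Break the section into simple shapes (no overlaps), measuring from the bottom-left corner of the bounding box.
Vertical leg: 0.6 × 13, A = 7.8 cm², y = 6.5 cm, Ī = 109.85 cm⁴.
Horizontal leg (remainder): 9.4 × 0.6, A = 5.64 cm², y = 0.3 cm, Ī = 0.1692 cm⁴.
Centroid: ȳ = ΣA·y / ΣA = 3.89821 cm.
Transfer each piece to the centroidal x-axis using Ī + A·d² with d = y − 3.89821:
  vertical leg: d = 2.60179 cm → contributes +162.65 cm⁴
  horizontal leg (remainder): d = -3.59821 cm → contributes +73.1911 cm⁴
Total I = 235.842 cm⁴.
For the y-axis: x̄ = 2.39821 cm.
Repeating about the centroidal y-axis gives I_y = 123.594 cm⁴.
Polar second moment: J = I_x + I_y = 359.435 cm⁴.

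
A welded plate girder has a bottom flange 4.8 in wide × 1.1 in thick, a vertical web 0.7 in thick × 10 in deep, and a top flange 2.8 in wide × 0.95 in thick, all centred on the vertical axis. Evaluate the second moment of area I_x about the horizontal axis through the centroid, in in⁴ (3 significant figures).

I_x ≈ 287 in⁴

Split into non-overlapping primitives; take the origin at the lower-left of the bounding box.
Bottom plate: 4.8 × 1.1, A = 5.28 in², y = 0.55 in, Ī = 0.5324 in⁴.
Web plate: 0.7 × 10, A = 7 in², y = 6.1 in, Ī = 58.333 in⁴.
Top plate: 2.8 × 0.95, A = 2.66 in², y = 11.575 in, Ī = 0.20005 in⁴.
Centroid: ȳ = ΣA·y / ΣA = 5.1134 in.
Transfer each piece to the horizontal axis through the centroid using Ī + A·d² with d = y − 5.1134:
  bottom plate: d = -4.5634 in → contributes +110.48 in⁴
  web plate: d = 0.98665 in → contributes +65.148 in⁴
  top plate: d = 6.4616 in → contributes +111.26 in⁴
Total I = 286.89 in⁴.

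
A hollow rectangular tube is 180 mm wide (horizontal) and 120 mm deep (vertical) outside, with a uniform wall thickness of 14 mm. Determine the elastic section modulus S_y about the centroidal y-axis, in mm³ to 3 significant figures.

Break the section into simple shapes (no overlaps), measuring from the bottom-left corner of the bounding box.
Outer rectangle: 180 × 120, A = 21 600 mm², x = 90 mm, Ī = 58 320 000 mm⁴.
Inner void (subtracted): 152 × 92, A = 13 984 mm², x = 90 mm, Ī = 26 923 861 mm⁴.
By symmetry the centroid is at mid-width, x̄ = 90 mm.
All pieces are centred on the centroidal y-axis, so I = ΣĪ (holes subtracted) = 31 396 139 mm⁴.
Extreme fibre distance c = 90 mm; S = I/c = 348 846 mm³.

S_y ≈ 3.49 × 10⁵ mm³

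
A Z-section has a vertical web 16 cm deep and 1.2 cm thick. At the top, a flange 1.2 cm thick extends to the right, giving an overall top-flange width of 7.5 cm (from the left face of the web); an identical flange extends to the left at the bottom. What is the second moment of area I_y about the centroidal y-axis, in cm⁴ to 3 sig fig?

Treat the section as a set of non-overlapping primitives; coordinates are from the bounding-box lower-left.
Web: 1.2 × 16, A = 19.2 cm², x = 6.9 cm, Ī = 2.304 cm⁴.
Top flange (beyond web): 6.3 × 1.2, A = 7.56 cm², x = 10.65 cm, Ī = 25.005 cm⁴.
Bottom flange (beyond web): 6.3 × 1.2, A = 7.56 cm², x = 3.15 cm, Ī = 25.005 cm⁴.
Centroid: x̄ = ΣA·x / ΣA = 6.9 cm.
Transfer each piece to the centroidal y-axis using Ī + A·d² with d = x − 6.9:
  web: d = 0 cm → contributes +2.304 cm⁴
  top flange (beyond web): d = 3.75 cm → contributes +131.32 cm⁴
  bottom flange (beyond web): d = -3.75 cm → contributes +131.32 cm⁴
Total I = 264.94 cm⁴.

I_y ≈ 265 cm⁴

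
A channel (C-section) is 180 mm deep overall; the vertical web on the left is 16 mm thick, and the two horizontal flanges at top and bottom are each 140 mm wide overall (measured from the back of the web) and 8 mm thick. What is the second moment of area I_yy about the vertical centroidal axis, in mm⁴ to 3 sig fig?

Treat the section as a set of non-overlapping primitives; coordinates are from the bounding-box lower-left.
Web: 16 × 180, A = 2 880 mm², x = 8 mm, Ī = 61 440 mm⁴.
Top flange (beyond web): 124 × 8, A = 992 mm², x = 78 mm, Ī = 1 271 083 mm⁴.
Bottom flange (beyond web): 124 × 8, A = 992 mm², x = 78 mm, Ī = 1 271 083 mm⁴.
Centroid: x̄ = ΣA·x / ΣA = 36.553 mm.
Transfer each piece to the vertical centroidal axis using Ī + A·d² with d = x − 36.553:
  web: d = -28.553 mm → contributes +2 409 368 mm⁴
  top flange (beyond web): d = 41.447 mm → contributes +2 975 224 mm⁴
  bottom flange (beyond web): d = 41.447 mm → contributes +2 975 224 mm⁴
Total I = 8 359 816 mm⁴.

I_yy ≈ 8.36 × 10⁶ mm⁴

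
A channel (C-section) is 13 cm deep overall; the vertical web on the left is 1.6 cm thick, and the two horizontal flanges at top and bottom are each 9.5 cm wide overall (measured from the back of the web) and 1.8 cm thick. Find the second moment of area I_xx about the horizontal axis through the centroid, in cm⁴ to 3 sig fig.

I_xx ≈ 1190 cm⁴

Treat the section as a set of non-overlapping primitives; coordinates are from the bounding-box lower-left.
Web: 1.6 × 13, A = 20.8 cm², y = 6.5 cm, Ī = 292.93 cm⁴.
Top flange (beyond web): 7.9 × 1.8, A = 14.22 cm², y = 12.1 cm, Ī = 3.8394 cm⁴.
Bottom flange (beyond web): 7.9 × 1.8, A = 14.22 cm², y = 0.9 cm, Ī = 3.8394 cm⁴.
By symmetry the centroid is at mid-height, ȳ = 6.5 cm.
Transfer each piece to the horizontal axis through the centroid using Ī + A·d² with d = y − 6.5:
  web: d = 0 cm → contributes +292.93 cm⁴
  top flange (beyond web): d = 5.6 cm → contributes +449.78 cm⁴
  bottom flange (beyond web): d = -5.6 cm → contributes +449.78 cm⁴
Total I = 1192.5 cm⁴.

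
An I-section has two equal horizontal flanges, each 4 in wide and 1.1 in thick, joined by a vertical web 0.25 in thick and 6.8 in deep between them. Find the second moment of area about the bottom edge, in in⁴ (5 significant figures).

I_base ≈ 357.37 in⁴

Split into non-overlapping primitives; take the origin at the lower-left of the bounding box.
Bottom flange: 4 × 1.1, A = 4.4 in², y = 0.55 in, Ī = 0.4436667 in⁴.
Web: 0.25 × 6.8, A = 1.7 in², y = 4.5 in, Ī = 6.550667 in⁴.
Top flange: 4 × 1.1, A = 4.4 in², y = 8.45 in, Ī = 0.4436667 in⁴.
Transfer each piece to the base of the section using Ī + A·d² with d = y − 0:
  bottom flange: d = 0.55 in → contributes +1.774667 in⁴
  web: d = 4.5 in → contributes +40.97567 in⁴
  top flange: d = 8.45 in → contributes +314.6147 in⁴
Total I = 357.365 in⁴.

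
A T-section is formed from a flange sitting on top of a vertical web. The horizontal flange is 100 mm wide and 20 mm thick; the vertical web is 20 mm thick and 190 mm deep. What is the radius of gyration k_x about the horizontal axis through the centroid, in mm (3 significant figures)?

k_x ≈ 66.9 mm

Split into non-overlapping primitives; take the origin at the lower-left of the bounding box.
Flange: 100 × 20, A = 2 000 mm², y = 200 mm, Ī = 66 667 mm⁴.
Web: 20 × 190, A = 3 800 mm², y = 95 mm, Ī = 11 431 667 mm⁴.
Centroid: ȳ = ΣA·y / ΣA = 131.21 mm.
Transfer each piece to the horizontal axis through the centroid using Ī + A·d² with d = y − 131.21:
  flange: d = 68.793 mm → contributes +9 531 649 mm⁴
  web: d = -36.207 mm → contributes +16 413 236 mm⁴
Total I = 25 944 885 mm⁴.
Radius of gyration: k = √(I/A) = √(25 944 885 / 5 800) = 66.882 mm.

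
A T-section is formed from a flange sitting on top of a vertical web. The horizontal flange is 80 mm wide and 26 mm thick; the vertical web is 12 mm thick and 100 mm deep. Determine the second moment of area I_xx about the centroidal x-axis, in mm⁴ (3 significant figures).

I_xx ≈ 4.14 × 10⁶ mm⁴

Treat the section as a set of non-overlapping primitives; coordinates are from the bounding-box lower-left.
Flange: 80 × 26, A = 2 080 mm², y = 113 mm, Ī = 117 173 mm⁴.
Web: 12 × 100, A = 1 200 mm², y = 50 mm, Ī = 1 000 000 mm⁴.
Centroid: ȳ = ΣA·y / ΣA = 89.951 mm.
Transfer each piece to the centroidal x-axis using Ī + A·d² with d = y − 89.951:
  flange: d = 23.049 mm → contributes +1 222 166 mm⁴
  web: d = -39.951 mm → contributes +2 915 320 mm⁴
Total I = 4 137 486 mm⁴.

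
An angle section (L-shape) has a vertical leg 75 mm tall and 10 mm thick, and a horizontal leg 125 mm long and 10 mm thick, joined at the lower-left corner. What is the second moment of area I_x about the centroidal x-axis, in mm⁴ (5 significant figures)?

Split into non-overlapping primitives; take the origin at the lower-left of the bounding box.
Vertical leg: 10 × 75, A = 750 mm², y = 37.5 mm, Ī = 351562.5 mm⁴.
Horizontal leg (remainder): 115 × 10, A = 1 150 mm², y = 5 mm, Ī = 9583.333 mm⁴.
Centroid: ȳ = ΣA·y / ΣA = 17.82895 mm.
Transfer each piece to the centroidal x-axis using Ī + A·d² with d = y − 17.82895:
  vertical leg: d = 19.67105 mm → contributes +641775.2 mm⁴
  horizontal leg (remainder): d = -12.82895 mm → contributes +198852.5 mm⁴
Total I = 840627.7 mm⁴.

I_x ≈ 8.4063 × 10⁵ mm⁴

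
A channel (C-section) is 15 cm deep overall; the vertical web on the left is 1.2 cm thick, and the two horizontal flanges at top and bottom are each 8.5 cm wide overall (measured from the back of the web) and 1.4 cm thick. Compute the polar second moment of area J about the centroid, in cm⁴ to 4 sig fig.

Break the section into simple shapes (no overlaps), measuring from the bottom-left corner of the bounding box.
Web: 1.2 × 15, A = 18 cm², y = 7.5 cm, Ī = 337.5 cm⁴.
Top flange (beyond web): 7.3 × 1.4, A = 10.22 cm², y = 14.3 cm, Ī = 1.66927 cm⁴.
Bottom flange (beyond web): 7.3 × 1.4, A = 10.22 cm², y = 0.7 cm, Ī = 1.66927 cm⁴.
By symmetry the centroid is at mid-height, ȳ = 7.5 cm.
Transfer each piece to the centroidal x-axis using Ī + A·d² with d = y − 7.5:
  web: d = 0 cm → contributes +337.5 cm⁴
  top flange (beyond web): d = 6.8 cm → contributes +474.242 cm⁴
  bottom flange (beyond web): d = -6.8 cm → contributes +474.242 cm⁴
Total I = 1285.98 cm⁴.
For the y-axis: x̄ = 2.85989 cm.
Repeating about the centroidal y-axis gives I_y = 265.812 cm⁴.
Polar second moment: J = I_x + I_y = 1551.8 cm⁴.

J ≈ 1552 cm⁴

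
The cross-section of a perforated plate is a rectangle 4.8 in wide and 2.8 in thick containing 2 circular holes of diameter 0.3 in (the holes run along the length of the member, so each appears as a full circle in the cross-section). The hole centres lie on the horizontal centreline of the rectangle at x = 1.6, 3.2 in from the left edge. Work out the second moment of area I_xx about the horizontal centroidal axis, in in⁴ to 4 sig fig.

I_xx ≈ 8.780 in⁴

Split into non-overlapping primitives; take the origin at the lower-left of the bounding box.
Plate: 4.8 × 2.8, A = 13.44 in², y = 1.4 in, Ī = 8.7808 in⁴.
Hole 1 (subtracted): ⌀0.3, A = 0.0706858 in², y = 1.4 in, Ī = 0.000397608 in⁴.
Hole 2 (subtracted): ⌀0.3, A = 0.0706858 in², y = 1.4 in, Ī = 0.000397608 in⁴.
By symmetry the centroid is at mid-height, ȳ = 1.4 in.
All pieces are centred on the horizontal centroidal axis, so I = ΣĪ (holes subtracted) = 8.78 in⁴.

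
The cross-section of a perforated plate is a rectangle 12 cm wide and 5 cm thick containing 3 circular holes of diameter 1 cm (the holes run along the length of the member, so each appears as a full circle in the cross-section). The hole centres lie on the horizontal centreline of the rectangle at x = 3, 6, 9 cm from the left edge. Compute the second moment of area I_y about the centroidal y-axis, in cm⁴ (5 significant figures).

I_y ≈ 705.72 cm⁴

Treat the section as a set of non-overlapping primitives; coordinates are from the bounding-box lower-left.
Plate: 12 × 5, A = 60 cm², x = 6 cm, Ī = 720 cm⁴.
Hole 1 (subtracted): ⌀1, A = 0.7853982 cm², x = 3 cm, Ī = 0.04908739 cm⁴.
Hole 2 (subtracted): ⌀1, A = 0.7853982 cm², x = 6 cm, Ī = 0.04908739 cm⁴.
Hole 3 (subtracted): ⌀1, A = 0.7853982 cm², x = 9 cm, Ī = 0.04908739 cm⁴.
By symmetry the centroid is at mid-width, x̄ = 6 cm.
Transfer each piece to the centroidal y-axis using Ī + A·d² with d = x − 6:
  plate: d = 0 cm → contributes +720 cm⁴
  hole 1: d = -3 cm → contributes −7.117671 cm⁴
  hole 2: d = 0 cm → contributes −0.04908739 cm⁴
  hole 3: d = 3 cm → contributes −7.117671 cm⁴
Total I = 705.7156 cm⁴.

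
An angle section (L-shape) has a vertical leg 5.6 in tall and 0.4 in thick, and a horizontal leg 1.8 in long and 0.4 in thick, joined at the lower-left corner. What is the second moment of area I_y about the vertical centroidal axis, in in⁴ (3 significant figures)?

Break the section into simple shapes (no overlaps), measuring from the bottom-left corner of the bounding box.
Vertical leg: 0.4 × 5.6, A = 2.24 in², x = 0.2 in, Ī = 0.029867 in⁴.
Horizontal leg (remainder): 1.4 × 0.4, A = 0.56 in², x = 1.1 in, Ī = 0.091467 in⁴.
Centroid: x̄ = ΣA·x / ΣA = 0.38 in.
Transfer each piece to the vertical centroidal axis using Ī + A·d² with d = x − 0.38:
  vertical leg: d = -0.18 in → contributes +0.10244 in⁴
  horizontal leg (remainder): d = 0.72 in → contributes +0.38177 in⁴
Total I = 0.48421 in⁴.

I_y ≈ 0.484 in⁴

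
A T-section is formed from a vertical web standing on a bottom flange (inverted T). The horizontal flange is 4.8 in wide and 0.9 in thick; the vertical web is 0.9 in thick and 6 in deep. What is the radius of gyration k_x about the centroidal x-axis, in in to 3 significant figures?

Treat the section as a set of non-overlapping primitives; coordinates are from the bounding-box lower-left.
Flange: 4.8 × 0.9, A = 4.32 in², y = 0.45 in, Ī = 0.2916 in⁴.
Web: 0.9 × 6, A = 5.4 in², y = 3.9 in, Ī = 16.2 in⁴.
Centroid: ȳ = ΣA·y / ΣA = 2.3667 in.
Transfer each piece to the centroidal x-axis using Ī + A·d² with d = y − 2.3667:
  flange: d = -1.9167 in → contributes +16.162 in⁴
  web: d = 1.5333 in → contributes +28.896 in⁴
Total I = 45.058 in⁴.
Radius of gyration: k = √(I/A) = √(45.058 / 9.72) = 2.153 in.

k_x ≈ 2.15 in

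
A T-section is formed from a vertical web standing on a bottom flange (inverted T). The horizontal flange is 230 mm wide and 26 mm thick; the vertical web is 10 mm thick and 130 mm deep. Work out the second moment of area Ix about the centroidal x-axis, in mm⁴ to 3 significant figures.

Ix ≈ 8.66 × 10⁶ mm⁴

Split into non-overlapping primitives; take the origin at the lower-left of the bounding box.
Flange: 230 × 26, A = 5 980 mm², y = 13 mm, Ī = 336 873 mm⁴.
Web: 10 × 130, A = 1 300 mm², y = 91 mm, Ī = 1 830 833 mm⁴.
Centroid: ȳ = ΣA·y / ΣA = 26.929 mm.
Transfer each piece to the centroidal x-axis using Ī + A·d² with d = y − 26.929:
  flange: d = -13.929 mm → contributes +1 497 024 mm⁴
  web: d = 64.071 mm → contributes +7 167 526 mm⁴
Total I = 8 664 550 mm⁴.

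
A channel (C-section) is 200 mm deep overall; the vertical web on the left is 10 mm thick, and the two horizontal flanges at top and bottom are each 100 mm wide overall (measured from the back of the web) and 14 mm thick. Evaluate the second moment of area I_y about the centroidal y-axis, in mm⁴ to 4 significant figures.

I_y ≈ 4.505 × 10⁶ mm⁴

Split into non-overlapping primitives; take the origin at the lower-left of the bounding box.
Web: 10 × 200, A = 2 000 mm², x = 5 mm, Ī = 16666.7 mm⁴.
Top flange (beyond web): 90 × 14, A = 1 260 mm², x = 55 mm, Ī = 850 500 mm⁴.
Bottom flange (beyond web): 90 × 14, A = 1 260 mm², x = 55 mm, Ī = 850 500 mm⁴.
Centroid: x̄ = ΣA·x / ΣA = 32.8761 mm.
Transfer each piece to the centroidal y-axis using Ī + A·d² with d = x − 32.8761:
  web: d = -27.8761 mm → contributes +1 570 821 mm⁴
  top flange (beyond web): d = 22.1239 mm → contributes +1 467 228 mm⁴
  bottom flange (beyond web): d = 22.1239 mm → contributes +1 467 228 mm⁴
Total I = 4 505 277 mm⁴.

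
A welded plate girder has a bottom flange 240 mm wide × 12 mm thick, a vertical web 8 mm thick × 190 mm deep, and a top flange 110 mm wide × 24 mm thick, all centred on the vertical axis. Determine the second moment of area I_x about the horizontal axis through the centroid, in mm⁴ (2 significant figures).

I_x ≈ 6.4 × 10⁷ mm⁴

Split into non-overlapping primitives; take the origin at the lower-left of the bounding box.
Bottom plate: 240 × 12, A = 2 880 mm², y = 6 mm, Ī = 34 560 mm⁴.
Web plate: 8 × 190, A = 1 520 mm², y = 107 mm, Ī = 4 572 667 mm⁴.
Top plate: 110 × 24, A = 2 640 mm², y = 214 mm, Ī = 126 720 mm⁴.
Centroid: ȳ = ΣA·y / ΣA = 105.8 mm.
Transfer each piece to the horizontal axis through the centroid using Ī + A·d² with d = y − 105.8:
  bottom plate: d = -99.81 mm → contributes +28 723 395 mm⁴
  web plate: d = 1.193 mm → contributes +4 574 831 mm⁴
  top plate: d = 108.2 mm → contributes +31 029 939 mm⁴
Total I = 64 328 164 mm⁴.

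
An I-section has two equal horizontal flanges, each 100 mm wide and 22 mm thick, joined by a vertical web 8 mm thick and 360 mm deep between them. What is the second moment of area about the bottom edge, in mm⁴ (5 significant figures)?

Decompose the section into non-overlapping parts with the origin at the bottom-left of its bounding rectangle.
Bottom flange: 100 × 22, A = 2 200 mm², y = 11 mm, Ī = 88733.33 mm⁴.
Web: 8 × 360, A = 2 880 mm², y = 202 mm, Ī = 31 104 000 mm⁴.
Top flange: 100 × 22, A = 2 200 mm², y = 393 mm, Ī = 88733.33 mm⁴.
Transfer each piece to the bottom edge using Ī + A·d² with d = y − 0:
  bottom flange: d = 11 mm → contributes +354933.3 mm⁴
  web: d = 202 mm → contributes +148 619 520 mm⁴
  top flange: d = 393 mm → contributes +339 876 533 mm⁴
Total I = 488 850 987 mm⁴.

I_base ≈ 4.8885 × 10⁸ mm⁴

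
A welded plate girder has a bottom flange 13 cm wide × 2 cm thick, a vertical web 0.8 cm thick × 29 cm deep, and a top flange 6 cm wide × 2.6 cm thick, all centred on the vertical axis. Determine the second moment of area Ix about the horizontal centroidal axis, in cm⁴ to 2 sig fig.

Ix ≈ 1.1 × 10⁴ cm⁴

Split into non-overlapping primitives; take the origin at the lower-left of the bounding box.
Bottom plate: 13 × 2, A = 26 cm², y = 1 cm, Ī = 8.667 cm⁴.
Web plate: 0.8 × 29, A = 23.2 cm², y = 16.5 cm, Ī = 1 626 cm⁴.
Top plate: 6 × 2.6, A = 15.6 cm², y = 32.3 cm, Ī = 8.788 cm⁴.
Centroid: ȳ = ΣA·y / ΣA = 14.08 cm.
Transfer each piece to the horizontal centroidal axis using Ī + A·d² with d = y − 14.08:
  bottom plate: d = -13.08 cm → contributes +4 460 cm⁴
  web plate: d = 2.415 cm → contributes +1 761 cm⁴
  top plate: d = 18.22 cm → contributes +5 185 cm⁴
Total I = 11 406 cm⁴.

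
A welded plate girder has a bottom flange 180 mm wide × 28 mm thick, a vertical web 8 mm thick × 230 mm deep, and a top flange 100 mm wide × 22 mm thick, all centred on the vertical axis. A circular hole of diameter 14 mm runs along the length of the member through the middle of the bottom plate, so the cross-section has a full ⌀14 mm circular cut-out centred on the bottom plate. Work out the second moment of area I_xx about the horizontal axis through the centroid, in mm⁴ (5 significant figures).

Break the section into simple shapes (no overlaps), measuring from the bottom-left corner of the bounding box.
Bottom plate: 180 × 28, A = 5 040 mm², y = 14 mm, Ī = 329 280 mm⁴.
Web plate: 8 × 230, A = 1 840 mm², y = 143 mm, Ī = 8 111 333 mm⁴.
Top plate: 100 × 22, A = 2 200 mm², y = 269 mm, Ī = 88733.33 mm⁴.
Hole (subtracted): ⌀14, A = 153.938 mm², y = 14 mm, Ī = 1885.741 mm⁴.
Centroid: ȳ = ΣA·y / ΣA = 103.4415 mm.
Transfer each piece to the horizontal axis through the centroid using Ī + A·d² with d = y − 103.4415:
  bottom plate: d = -89.44146 mm → contributes +40 648 143 mm⁴
  web plate: d = 39.55854 mm → contributes +10 990 709 mm⁴
  top plate: d = 165.5585 mm → contributes +60 389 921 mm⁴
  hole: d = -89.44146 mm → contributes −1 233 355 mm⁴
Total I = 110 795 418 mm⁴.

I_xx ≈ 1.1080 × 10⁸ mm⁴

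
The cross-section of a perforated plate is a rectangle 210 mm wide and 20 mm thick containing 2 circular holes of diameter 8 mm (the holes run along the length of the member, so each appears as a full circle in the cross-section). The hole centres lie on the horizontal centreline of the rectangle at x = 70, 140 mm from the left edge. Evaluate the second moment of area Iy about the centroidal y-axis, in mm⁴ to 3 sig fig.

Treat the section as a set of non-overlapping primitives; coordinates are from the bounding-box lower-left.
Plate: 210 × 20, A = 4 200 mm², x = 105 mm, Ī = 15 435 000 mm⁴.
Hole 1 (subtracted): ⌀8, A = 50.265 mm², x = 70 mm, Ī = 201.06 mm⁴.
Hole 2 (subtracted): ⌀8, A = 50.265 mm², x = 140 mm, Ī = 201.06 mm⁴.
By symmetry the centroid is at mid-width, x̄ = 105 mm.
Transfer each piece to the centroidal y-axis using Ī + A·d² with d = x − 105:
  plate: d = 0 mm → contributes +15 435 000 mm⁴
  hole 1: d = -35 mm → contributes −61 776 mm⁴
  hole 2: d = 35 mm → contributes −61 776 mm⁴
Total I = 15 311 447 mm⁴.

Iy ≈ 1.53 × 10⁷ mm⁴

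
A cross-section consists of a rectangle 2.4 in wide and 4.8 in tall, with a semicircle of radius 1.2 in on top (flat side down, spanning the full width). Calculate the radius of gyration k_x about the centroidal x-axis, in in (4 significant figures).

k_x ≈ 1.668 in

Decompose the section into non-overlapping parts with the origin at the bottom-left of its bounding rectangle.
Rectangular body: 2.4 × 4.8, A = 11.52 in², y = 2.4 in, Ī = 22.1184 in⁴.
Semicircular cap: semicircle r = 1.2, A = 2.26195 in², y = 5.3093 in, Ī = 0.227592 in⁴.
Centroid: ȳ = ΣA·y / ΣA = 2.87748 in.
Transfer each piece to the centroidal x-axis using Ī + A·d² with d = y − 2.87748:
  rectangular body: d = -0.477485 in → contributes +24.7449 in⁴
  semicircular cap: d = 2.43181 in → contributes +13.6041 in⁴
Total I = 38.3489 in⁴.
Radius of gyration: k = √(I/A) = √(38.3489 / 13.7819) = 1.6681 in.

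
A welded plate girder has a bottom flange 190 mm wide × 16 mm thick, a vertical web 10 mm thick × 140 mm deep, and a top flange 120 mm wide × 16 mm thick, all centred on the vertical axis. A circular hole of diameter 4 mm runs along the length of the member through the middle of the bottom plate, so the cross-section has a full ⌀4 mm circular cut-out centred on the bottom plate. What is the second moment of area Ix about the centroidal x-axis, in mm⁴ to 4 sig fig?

Ix ≈ 3.132 × 10⁷ mm⁴

Decompose the section into non-overlapping parts with the origin at the bottom-left of its bounding rectangle.
Bottom plate: 190 × 16, A = 3 040 mm², y = 8 mm, Ī = 64853.3 mm⁴.
Web plate: 10 × 140, A = 1 400 mm², y = 86 mm, Ī = 2 286 667 mm⁴.
Top plate: 120 × 16, A = 1 920 mm², y = 164 mm, Ī = 40 960 mm⁴.
Hole (subtracted): ⌀4, A = 12.5664 mm², y = 8 mm, Ī = 12.5664 mm⁴.
Centroid: ȳ = ΣA·y / ΣA = 72.3914 mm.
Transfer each piece to the centroidal x-axis using Ī + A·d² with d = y − 72.3914:
  bottom plate: d = -64.3914 mm → contributes +12 669 452 mm⁴
  web plate: d = 13.6086 mm → contributes +2 545 939 mm⁴
  top plate: d = 91.6086 mm → contributes +16 153 868 mm⁴
  hole: d = -64.3914 mm → contributes −52115.9 mm⁴
Total I = 31 317 143 mm⁴.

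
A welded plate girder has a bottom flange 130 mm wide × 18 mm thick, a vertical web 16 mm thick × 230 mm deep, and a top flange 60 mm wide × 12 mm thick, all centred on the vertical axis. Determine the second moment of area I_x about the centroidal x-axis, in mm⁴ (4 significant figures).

Treat the section as a set of non-overlapping primitives; coordinates are from the bounding-box lower-left.
Bottom plate: 130 × 18, A = 2 340 mm², y = 9 mm, Ī = 63 180 mm⁴.
Web plate: 16 × 230, A = 3 680 mm², y = 133 mm, Ī = 16 222 667 mm⁴.
Top plate: 60 × 12, A = 720 mm², y = 254 mm, Ī = 8 640 mm⁴.
Centroid: ȳ = ΣA·y / ΣA = 102.875 mm.
Transfer each piece to the centroidal x-axis using Ī + A·d² with d = y − 102.875:
  bottom plate: d = -93.8754 mm → contributes +20 684 630 mm⁴
  web plate: d = 30.1246 mm → contributes +19 562 242 mm⁴
  top plate: d = 151.125 mm → contributes +16 452 471 mm⁴
Total I = 56 699 342 mm⁴.

I_x ≈ 5.670 × 10⁷ mm⁴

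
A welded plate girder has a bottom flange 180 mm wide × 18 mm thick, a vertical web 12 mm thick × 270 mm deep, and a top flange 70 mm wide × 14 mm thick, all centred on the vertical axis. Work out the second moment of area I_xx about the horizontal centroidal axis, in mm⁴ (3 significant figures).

I_xx ≈ 9.24 × 10⁷ mm⁴

Split into non-overlapping primitives; take the origin at the lower-left of the bounding box.
Bottom plate: 180 × 18, A = 3 240 mm², y = 9 mm, Ī = 87 480 mm⁴.
Web plate: 12 × 270, A = 3 240 mm², y = 153 mm, Ī = 19 683 000 mm⁴.
Top plate: 70 × 14, A = 980 mm², y = 295 mm, Ī = 16 007 mm⁴.
Centroid: ȳ = ΣA·y / ΣA = 109.11 mm.
Transfer each piece to the horizontal centroidal axis using Ī + A·d² with d = y − 109.11:
  bottom plate: d = -100.11 mm → contributes +32 560 486 mm⁴
  web plate: d = 43.887 mm → contributes +25 923 576 mm⁴
  top plate: d = 185.89 mm → contributes +33 879 049 mm⁴
Total I = 92 363 112 mm⁴.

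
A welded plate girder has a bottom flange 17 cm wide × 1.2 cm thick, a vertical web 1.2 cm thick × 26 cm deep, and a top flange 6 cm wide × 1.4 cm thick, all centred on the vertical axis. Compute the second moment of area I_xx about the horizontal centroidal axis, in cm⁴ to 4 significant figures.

I_xx ≈ 6672 cm⁴

Split into non-overlapping primitives; take the origin at the lower-left of the bounding box.
Bottom plate: 17 × 1.2, A = 20.4 cm², y = 0.6 cm, Ī = 2.448 cm⁴.
Web plate: 1.2 × 26, A = 31.2 cm², y = 14.2 cm, Ī = 1757.6 cm⁴.
Top plate: 6 × 1.4, A = 8.4 cm², y = 27.9 cm, Ī = 1.372 cm⁴.
Centroid: ȳ = ΣA·y / ΣA = 11.494 cm.
Transfer each piece to the horizontal centroidal axis using Ī + A·d² with d = y − 11.494:
  bottom plate: d = -10.894 cm → contributes +2423.5 cm⁴
  web plate: d = 2.706 cm → contributes +1986.06 cm⁴
  top plate: d = 16.406 cm → contributes +2262.29 cm⁴
Total I = 6671.85 cm⁴.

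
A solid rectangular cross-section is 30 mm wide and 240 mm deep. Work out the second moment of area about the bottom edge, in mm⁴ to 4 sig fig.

The section: 30 × 240, A = 7 200 mm², y = 120 mm, Ī = 34 560 000 mm⁴.
Transfer it to the base of the section using Ī + A·d² with d = y − 0:
  the section: d = 120 mm → contributes +138 240 000 mm⁴
Total I = 138 240 000 mm⁴.

I_base ≈ 1.382 × 10⁸ mm⁴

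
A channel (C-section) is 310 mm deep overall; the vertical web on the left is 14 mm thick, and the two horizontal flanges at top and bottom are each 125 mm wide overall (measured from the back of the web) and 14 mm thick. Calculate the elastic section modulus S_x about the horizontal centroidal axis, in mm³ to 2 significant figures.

Treat the section as a set of non-overlapping primitives; coordinates are from the bounding-box lower-left.
Web: 14 × 310, A = 4 340 mm², y = 155 mm, Ī = 34 756 167 mm⁴.
Top flange (beyond web): 111 × 14, A = 1 554 mm², y = 303 mm, Ī = 25 382 mm⁴.
Bottom flange (beyond web): 111 × 14, A = 1 554 mm², y = 7 mm, Ī = 25 382 mm⁴.
By symmetry the centroid is at mid-height, ȳ = 155 mm.
Transfer each piece to the horizontal centroidal axis using Ī + A·d² with d = y − 155:
  web: d = 0 mm → contributes +34 756 167 mm⁴
  top flange (beyond web): d = 148 mm → contributes +34 064 198 mm⁴
  bottom flange (beyond web): d = -148 mm → contributes +34 064 198 mm⁴
Total I = 102 884 563 mm⁴.
Extreme fibre distance c = 155 mm; S = I/c = 663 771 mm³.

S_x ≈ 6.6 × 10⁵ mm³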